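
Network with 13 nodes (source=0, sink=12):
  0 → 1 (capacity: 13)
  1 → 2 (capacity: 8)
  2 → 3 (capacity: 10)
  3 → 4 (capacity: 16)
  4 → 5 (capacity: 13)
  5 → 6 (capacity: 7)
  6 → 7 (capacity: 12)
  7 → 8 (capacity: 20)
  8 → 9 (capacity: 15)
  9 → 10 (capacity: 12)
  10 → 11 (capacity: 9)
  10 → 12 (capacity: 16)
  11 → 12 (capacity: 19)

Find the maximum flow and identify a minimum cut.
Max flow = 7, Min cut edges: (5,6)

Maximum flow: 7
Minimum cut: (5,6)
Partition: S = [0, 1, 2, 3, 4, 5], T = [6, 7, 8, 9, 10, 11, 12]

Max-flow min-cut theorem verified: both equal 7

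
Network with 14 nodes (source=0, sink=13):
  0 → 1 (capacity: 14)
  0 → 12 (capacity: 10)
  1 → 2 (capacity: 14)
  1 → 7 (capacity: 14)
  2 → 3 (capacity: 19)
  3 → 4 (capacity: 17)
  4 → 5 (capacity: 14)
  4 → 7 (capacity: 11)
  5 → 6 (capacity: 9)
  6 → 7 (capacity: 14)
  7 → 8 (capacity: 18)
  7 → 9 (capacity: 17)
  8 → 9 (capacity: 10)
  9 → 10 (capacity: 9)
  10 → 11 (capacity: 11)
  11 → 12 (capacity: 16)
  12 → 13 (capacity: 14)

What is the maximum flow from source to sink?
Maximum flow = 14

Max flow: 14

Flow assignment:
  0 → 1: 9/14
  0 → 12: 5/10
  1 → 7: 9/14
  7 → 9: 9/17
  9 → 10: 9/9
  10 → 11: 9/11
  11 → 12: 9/16
  12 → 13: 14/14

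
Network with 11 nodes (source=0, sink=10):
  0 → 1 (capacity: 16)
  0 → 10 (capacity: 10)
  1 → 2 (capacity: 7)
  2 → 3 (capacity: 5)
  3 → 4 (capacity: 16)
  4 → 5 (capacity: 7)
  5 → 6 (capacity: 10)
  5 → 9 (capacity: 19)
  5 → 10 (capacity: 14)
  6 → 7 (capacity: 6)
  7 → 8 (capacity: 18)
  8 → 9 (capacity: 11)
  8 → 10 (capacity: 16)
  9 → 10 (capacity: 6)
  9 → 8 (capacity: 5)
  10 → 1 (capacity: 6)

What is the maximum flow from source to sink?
Maximum flow = 15

Max flow: 15

Flow assignment:
  0 → 1: 5/16
  0 → 10: 10/10
  1 → 2: 5/7
  2 → 3: 5/5
  3 → 4: 5/16
  4 → 5: 5/7
  5 → 10: 5/14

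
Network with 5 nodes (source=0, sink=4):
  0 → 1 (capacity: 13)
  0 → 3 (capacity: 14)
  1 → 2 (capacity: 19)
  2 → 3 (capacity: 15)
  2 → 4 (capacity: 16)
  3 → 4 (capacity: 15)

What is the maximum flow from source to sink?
Maximum flow = 27

Max flow: 27

Flow assignment:
  0 → 1: 13/13
  0 → 3: 14/14
  1 → 2: 13/19
  2 → 4: 13/16
  3 → 4: 14/15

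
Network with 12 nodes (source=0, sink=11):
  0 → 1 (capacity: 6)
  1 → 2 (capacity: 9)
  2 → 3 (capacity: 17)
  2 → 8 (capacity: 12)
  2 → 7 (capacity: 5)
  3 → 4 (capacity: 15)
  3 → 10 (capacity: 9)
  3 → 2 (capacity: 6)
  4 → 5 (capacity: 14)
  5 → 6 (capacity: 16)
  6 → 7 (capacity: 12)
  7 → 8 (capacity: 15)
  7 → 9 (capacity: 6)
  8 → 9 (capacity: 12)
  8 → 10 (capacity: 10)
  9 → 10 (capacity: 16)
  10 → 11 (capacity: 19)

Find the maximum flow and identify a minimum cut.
Max flow = 6, Min cut edges: (0,1)

Maximum flow: 6
Minimum cut: (0,1)
Partition: S = [0], T = [1, 2, 3, 4, 5, 6, 7, 8, 9, 10, 11]

Max-flow min-cut theorem verified: both equal 6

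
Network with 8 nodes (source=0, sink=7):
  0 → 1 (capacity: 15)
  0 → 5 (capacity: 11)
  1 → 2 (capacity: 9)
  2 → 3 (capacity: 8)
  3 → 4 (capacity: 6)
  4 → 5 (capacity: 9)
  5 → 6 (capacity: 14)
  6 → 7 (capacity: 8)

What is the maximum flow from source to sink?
Maximum flow = 8

Max flow: 8

Flow assignment:
  0 → 1: 6/15
  0 → 5: 2/11
  1 → 2: 6/9
  2 → 3: 6/8
  3 → 4: 6/6
  4 → 5: 6/9
  5 → 6: 8/14
  6 → 7: 8/8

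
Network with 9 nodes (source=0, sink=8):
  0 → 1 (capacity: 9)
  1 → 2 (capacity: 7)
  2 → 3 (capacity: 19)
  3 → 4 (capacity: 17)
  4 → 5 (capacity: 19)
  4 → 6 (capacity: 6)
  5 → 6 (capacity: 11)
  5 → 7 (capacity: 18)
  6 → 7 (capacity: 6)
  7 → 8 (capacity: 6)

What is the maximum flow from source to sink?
Maximum flow = 6

Max flow: 6

Flow assignment:
  0 → 1: 6/9
  1 → 2: 6/7
  2 → 3: 6/19
  3 → 4: 6/17
  4 → 5: 6/19
  5 → 7: 6/18
  7 → 8: 6/6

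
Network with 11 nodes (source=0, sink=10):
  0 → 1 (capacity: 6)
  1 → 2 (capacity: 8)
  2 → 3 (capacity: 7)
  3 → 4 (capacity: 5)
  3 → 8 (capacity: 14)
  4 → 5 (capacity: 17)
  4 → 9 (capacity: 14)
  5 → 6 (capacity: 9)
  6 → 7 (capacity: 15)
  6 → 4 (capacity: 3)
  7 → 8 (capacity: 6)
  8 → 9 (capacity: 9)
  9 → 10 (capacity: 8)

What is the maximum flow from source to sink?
Maximum flow = 6

Max flow: 6

Flow assignment:
  0 → 1: 6/6
  1 → 2: 6/8
  2 → 3: 6/7
  3 → 4: 5/5
  3 → 8: 1/14
  4 → 9: 5/14
  8 → 9: 1/9
  9 → 10: 6/8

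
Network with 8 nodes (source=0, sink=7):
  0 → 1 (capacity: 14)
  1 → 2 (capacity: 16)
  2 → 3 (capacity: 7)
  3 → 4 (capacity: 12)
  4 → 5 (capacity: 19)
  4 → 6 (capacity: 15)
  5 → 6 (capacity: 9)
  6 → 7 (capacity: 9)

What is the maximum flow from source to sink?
Maximum flow = 7

Max flow: 7

Flow assignment:
  0 → 1: 7/14
  1 → 2: 7/16
  2 → 3: 7/7
  3 → 4: 7/12
  4 → 6: 7/15
  6 → 7: 7/9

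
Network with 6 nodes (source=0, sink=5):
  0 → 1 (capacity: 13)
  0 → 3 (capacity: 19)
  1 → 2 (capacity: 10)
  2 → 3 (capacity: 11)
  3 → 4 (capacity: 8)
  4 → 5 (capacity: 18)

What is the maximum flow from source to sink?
Maximum flow = 8

Max flow: 8

Flow assignment:
  0 → 1: 8/13
  1 → 2: 8/10
  2 → 3: 8/11
  3 → 4: 8/8
  4 → 5: 8/18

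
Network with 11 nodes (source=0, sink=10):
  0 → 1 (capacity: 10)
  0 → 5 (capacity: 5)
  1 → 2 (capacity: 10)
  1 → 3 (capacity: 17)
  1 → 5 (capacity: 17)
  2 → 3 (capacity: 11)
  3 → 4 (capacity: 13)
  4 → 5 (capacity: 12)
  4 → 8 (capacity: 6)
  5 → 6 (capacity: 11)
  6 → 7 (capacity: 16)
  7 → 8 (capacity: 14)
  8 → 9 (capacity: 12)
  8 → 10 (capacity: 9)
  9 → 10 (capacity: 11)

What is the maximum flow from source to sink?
Maximum flow = 15

Max flow: 15

Flow assignment:
  0 → 1: 10/10
  0 → 5: 5/5
  1 → 3: 6/17
  1 → 5: 4/17
  3 → 4: 6/13
  4 → 8: 6/6
  5 → 6: 9/11
  6 → 7: 9/16
  7 → 8: 9/14
  8 → 9: 6/12
  8 → 10: 9/9
  9 → 10: 6/11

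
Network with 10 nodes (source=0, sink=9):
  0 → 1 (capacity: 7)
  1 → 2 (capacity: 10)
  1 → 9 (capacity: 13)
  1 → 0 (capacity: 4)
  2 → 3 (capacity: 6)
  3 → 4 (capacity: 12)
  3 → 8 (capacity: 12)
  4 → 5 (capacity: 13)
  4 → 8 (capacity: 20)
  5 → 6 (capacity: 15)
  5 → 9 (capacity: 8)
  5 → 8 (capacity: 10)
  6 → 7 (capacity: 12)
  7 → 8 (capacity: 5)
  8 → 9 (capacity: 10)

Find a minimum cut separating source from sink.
Min cut value = 7, edges: (0,1)

Min cut value: 7
Partition: S = [0], T = [1, 2, 3, 4, 5, 6, 7, 8, 9]
Cut edges: (0,1)

By max-flow min-cut theorem, max flow = min cut = 7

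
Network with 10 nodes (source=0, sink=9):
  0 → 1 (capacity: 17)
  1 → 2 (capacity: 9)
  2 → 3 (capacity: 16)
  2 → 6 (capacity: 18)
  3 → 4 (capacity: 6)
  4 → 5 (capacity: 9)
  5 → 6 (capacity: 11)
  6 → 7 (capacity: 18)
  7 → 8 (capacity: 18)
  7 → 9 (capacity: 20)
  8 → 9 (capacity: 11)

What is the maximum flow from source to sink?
Maximum flow = 9

Max flow: 9

Flow assignment:
  0 → 1: 9/17
  1 → 2: 9/9
  2 → 6: 9/18
  6 → 7: 9/18
  7 → 9: 9/20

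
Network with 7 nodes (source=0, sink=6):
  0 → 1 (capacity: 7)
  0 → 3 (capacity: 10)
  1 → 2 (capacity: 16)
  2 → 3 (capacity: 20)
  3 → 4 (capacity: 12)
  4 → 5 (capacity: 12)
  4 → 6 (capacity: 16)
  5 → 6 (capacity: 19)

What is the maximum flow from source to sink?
Maximum flow = 12

Max flow: 12

Flow assignment:
  0 → 1: 7/7
  0 → 3: 5/10
  1 → 2: 7/16
  2 → 3: 7/20
  3 → 4: 12/12
  4 → 6: 12/16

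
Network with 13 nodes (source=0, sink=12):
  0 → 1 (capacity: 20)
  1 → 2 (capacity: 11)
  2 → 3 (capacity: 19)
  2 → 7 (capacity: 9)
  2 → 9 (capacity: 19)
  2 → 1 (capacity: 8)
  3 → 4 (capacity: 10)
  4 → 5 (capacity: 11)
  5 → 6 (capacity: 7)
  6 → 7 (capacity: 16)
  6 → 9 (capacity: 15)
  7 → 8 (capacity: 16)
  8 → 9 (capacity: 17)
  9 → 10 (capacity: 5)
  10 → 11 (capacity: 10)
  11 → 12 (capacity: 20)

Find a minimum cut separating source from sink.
Min cut value = 5, edges: (9,10)

Min cut value: 5
Partition: S = [0, 1, 2, 3, 4, 5, 6, 7, 8, 9], T = [10, 11, 12]
Cut edges: (9,10)

By max-flow min-cut theorem, max flow = min cut = 5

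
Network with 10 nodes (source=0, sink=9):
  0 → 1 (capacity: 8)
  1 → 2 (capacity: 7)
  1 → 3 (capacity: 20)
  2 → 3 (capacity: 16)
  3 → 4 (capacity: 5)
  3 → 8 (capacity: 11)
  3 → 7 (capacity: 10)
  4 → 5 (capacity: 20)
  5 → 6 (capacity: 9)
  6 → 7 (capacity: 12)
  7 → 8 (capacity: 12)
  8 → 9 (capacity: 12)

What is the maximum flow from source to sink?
Maximum flow = 8

Max flow: 8

Flow assignment:
  0 → 1: 8/8
  1 → 3: 8/20
  3 → 8: 8/11
  8 → 9: 8/12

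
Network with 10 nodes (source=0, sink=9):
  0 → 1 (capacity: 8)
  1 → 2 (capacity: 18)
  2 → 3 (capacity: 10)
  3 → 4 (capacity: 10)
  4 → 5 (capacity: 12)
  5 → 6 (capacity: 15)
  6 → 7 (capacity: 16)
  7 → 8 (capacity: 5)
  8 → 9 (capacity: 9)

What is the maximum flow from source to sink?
Maximum flow = 5

Max flow: 5

Flow assignment:
  0 → 1: 5/8
  1 → 2: 5/18
  2 → 3: 5/10
  3 → 4: 5/10
  4 → 5: 5/12
  5 → 6: 5/15
  6 → 7: 5/16
  7 → 8: 5/5
  8 → 9: 5/9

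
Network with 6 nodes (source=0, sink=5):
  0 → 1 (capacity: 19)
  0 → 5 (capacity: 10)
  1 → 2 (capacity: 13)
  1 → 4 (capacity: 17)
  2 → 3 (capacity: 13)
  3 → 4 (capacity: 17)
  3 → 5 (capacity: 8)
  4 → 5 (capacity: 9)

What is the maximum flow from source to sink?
Maximum flow = 27

Max flow: 27

Flow assignment:
  0 → 1: 17/19
  0 → 5: 10/10
  1 → 2: 8/13
  1 → 4: 9/17
  2 → 3: 8/13
  3 → 5: 8/8
  4 → 5: 9/9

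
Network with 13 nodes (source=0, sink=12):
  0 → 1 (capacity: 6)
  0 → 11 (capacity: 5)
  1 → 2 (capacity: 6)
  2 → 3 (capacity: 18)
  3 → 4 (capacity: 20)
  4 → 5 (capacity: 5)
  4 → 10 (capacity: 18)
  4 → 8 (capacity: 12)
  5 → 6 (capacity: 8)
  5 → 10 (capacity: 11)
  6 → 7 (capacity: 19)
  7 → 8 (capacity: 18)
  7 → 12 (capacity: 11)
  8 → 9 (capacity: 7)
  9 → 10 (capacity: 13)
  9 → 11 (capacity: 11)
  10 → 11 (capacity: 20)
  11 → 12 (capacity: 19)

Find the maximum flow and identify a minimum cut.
Max flow = 11, Min cut edges: (0,11), (1,2)

Maximum flow: 11
Minimum cut: (0,11), (1,2)
Partition: S = [0, 1], T = [2, 3, 4, 5, 6, 7, 8, 9, 10, 11, 12]

Max-flow min-cut theorem verified: both equal 11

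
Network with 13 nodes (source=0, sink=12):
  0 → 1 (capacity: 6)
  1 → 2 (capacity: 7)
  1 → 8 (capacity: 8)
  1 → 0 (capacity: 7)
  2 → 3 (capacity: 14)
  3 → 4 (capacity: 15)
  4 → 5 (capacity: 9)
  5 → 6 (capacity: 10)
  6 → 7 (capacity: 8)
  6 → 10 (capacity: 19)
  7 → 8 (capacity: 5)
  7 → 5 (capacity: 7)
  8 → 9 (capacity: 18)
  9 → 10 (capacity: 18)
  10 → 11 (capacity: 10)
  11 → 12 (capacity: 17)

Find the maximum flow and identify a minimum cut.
Max flow = 6, Min cut edges: (0,1)

Maximum flow: 6
Minimum cut: (0,1)
Partition: S = [0], T = [1, 2, 3, 4, 5, 6, 7, 8, 9, 10, 11, 12]

Max-flow min-cut theorem verified: both equal 6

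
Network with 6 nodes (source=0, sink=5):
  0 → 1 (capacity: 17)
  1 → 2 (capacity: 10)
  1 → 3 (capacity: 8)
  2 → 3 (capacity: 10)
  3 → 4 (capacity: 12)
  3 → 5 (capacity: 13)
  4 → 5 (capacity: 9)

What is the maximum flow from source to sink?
Maximum flow = 17

Max flow: 17

Flow assignment:
  0 → 1: 17/17
  1 → 2: 9/10
  1 → 3: 8/8
  2 → 3: 9/10
  3 → 4: 4/12
  3 → 5: 13/13
  4 → 5: 4/9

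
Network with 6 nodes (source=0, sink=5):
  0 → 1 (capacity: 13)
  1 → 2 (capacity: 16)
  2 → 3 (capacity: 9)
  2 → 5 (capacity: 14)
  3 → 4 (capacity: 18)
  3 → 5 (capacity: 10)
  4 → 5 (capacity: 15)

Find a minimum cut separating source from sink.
Min cut value = 13, edges: (0,1)

Min cut value: 13
Partition: S = [0], T = [1, 2, 3, 4, 5]
Cut edges: (0,1)

By max-flow min-cut theorem, max flow = min cut = 13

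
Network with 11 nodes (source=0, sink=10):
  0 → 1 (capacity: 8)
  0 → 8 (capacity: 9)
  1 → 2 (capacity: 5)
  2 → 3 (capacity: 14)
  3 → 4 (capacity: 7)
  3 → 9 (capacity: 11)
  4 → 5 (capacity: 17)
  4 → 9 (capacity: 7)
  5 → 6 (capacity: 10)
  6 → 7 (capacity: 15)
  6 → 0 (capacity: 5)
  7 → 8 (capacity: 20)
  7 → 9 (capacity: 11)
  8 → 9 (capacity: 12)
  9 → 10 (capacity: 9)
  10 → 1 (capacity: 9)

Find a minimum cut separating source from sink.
Min cut value = 9, edges: (9,10)

Min cut value: 9
Partition: S = [0, 1, 2, 3, 4, 5, 6, 7, 8, 9], T = [10]
Cut edges: (9,10)

By max-flow min-cut theorem, max flow = min cut = 9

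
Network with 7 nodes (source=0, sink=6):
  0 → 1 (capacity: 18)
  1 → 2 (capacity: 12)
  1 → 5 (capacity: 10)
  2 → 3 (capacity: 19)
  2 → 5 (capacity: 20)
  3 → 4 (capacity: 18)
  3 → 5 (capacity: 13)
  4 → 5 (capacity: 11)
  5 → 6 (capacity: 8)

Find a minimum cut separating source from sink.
Min cut value = 8, edges: (5,6)

Min cut value: 8
Partition: S = [0, 1, 2, 3, 4, 5], T = [6]
Cut edges: (5,6)

By max-flow min-cut theorem, max flow = min cut = 8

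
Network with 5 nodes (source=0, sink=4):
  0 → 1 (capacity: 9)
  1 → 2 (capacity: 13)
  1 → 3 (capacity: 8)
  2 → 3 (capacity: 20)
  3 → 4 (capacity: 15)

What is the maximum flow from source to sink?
Maximum flow = 9

Max flow: 9

Flow assignment:
  0 → 1: 9/9
  1 → 2: 1/13
  1 → 3: 8/8
  2 → 3: 1/20
  3 → 4: 9/15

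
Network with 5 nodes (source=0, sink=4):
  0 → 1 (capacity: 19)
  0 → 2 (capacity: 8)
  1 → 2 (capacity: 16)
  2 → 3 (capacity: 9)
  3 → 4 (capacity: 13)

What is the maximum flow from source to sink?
Maximum flow = 9

Max flow: 9

Flow assignment:
  0 → 1: 9/19
  1 → 2: 9/16
  2 → 3: 9/9
  3 → 4: 9/13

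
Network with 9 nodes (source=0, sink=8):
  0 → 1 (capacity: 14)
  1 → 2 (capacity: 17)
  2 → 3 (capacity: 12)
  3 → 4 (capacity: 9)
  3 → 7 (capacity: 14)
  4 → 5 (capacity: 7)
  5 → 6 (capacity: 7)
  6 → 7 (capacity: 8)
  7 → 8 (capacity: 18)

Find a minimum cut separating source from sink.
Min cut value = 12, edges: (2,3)

Min cut value: 12
Partition: S = [0, 1, 2], T = [3, 4, 5, 6, 7, 8]
Cut edges: (2,3)

By max-flow min-cut theorem, max flow = min cut = 12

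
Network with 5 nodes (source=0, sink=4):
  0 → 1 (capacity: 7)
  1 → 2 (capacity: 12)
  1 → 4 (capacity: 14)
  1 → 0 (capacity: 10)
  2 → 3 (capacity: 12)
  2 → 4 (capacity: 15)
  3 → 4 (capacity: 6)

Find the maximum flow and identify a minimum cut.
Max flow = 7, Min cut edges: (0,1)

Maximum flow: 7
Minimum cut: (0,1)
Partition: S = [0], T = [1, 2, 3, 4]

Max-flow min-cut theorem verified: both equal 7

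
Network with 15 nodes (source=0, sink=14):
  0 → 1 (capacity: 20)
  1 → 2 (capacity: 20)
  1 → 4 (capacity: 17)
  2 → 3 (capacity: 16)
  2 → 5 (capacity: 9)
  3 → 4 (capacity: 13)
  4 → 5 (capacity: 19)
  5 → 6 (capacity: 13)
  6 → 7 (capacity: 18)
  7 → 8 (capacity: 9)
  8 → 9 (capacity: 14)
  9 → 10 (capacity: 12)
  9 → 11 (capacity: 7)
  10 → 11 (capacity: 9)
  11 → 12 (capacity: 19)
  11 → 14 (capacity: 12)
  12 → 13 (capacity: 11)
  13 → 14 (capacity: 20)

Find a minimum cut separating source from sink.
Min cut value = 9, edges: (7,8)

Min cut value: 9
Partition: S = [0, 1, 2, 3, 4, 5, 6, 7], T = [8, 9, 10, 11, 12, 13, 14]
Cut edges: (7,8)

By max-flow min-cut theorem, max flow = min cut = 9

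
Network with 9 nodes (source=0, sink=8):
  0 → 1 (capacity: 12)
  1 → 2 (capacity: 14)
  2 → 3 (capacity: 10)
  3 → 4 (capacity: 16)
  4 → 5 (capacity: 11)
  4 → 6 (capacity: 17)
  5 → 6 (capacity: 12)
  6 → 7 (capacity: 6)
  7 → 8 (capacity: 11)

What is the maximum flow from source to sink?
Maximum flow = 6

Max flow: 6

Flow assignment:
  0 → 1: 6/12
  1 → 2: 6/14
  2 → 3: 6/10
  3 → 4: 6/16
  4 → 6: 6/17
  6 → 7: 6/6
  7 → 8: 6/11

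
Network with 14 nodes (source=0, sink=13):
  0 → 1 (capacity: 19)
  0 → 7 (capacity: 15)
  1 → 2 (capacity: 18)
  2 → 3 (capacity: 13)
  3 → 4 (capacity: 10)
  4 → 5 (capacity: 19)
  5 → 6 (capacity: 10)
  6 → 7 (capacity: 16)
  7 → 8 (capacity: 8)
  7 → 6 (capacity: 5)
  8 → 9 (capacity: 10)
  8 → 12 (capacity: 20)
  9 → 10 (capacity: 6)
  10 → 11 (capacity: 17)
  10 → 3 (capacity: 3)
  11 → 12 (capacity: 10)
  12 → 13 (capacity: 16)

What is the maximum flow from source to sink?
Maximum flow = 8

Max flow: 8

Flow assignment:
  0 → 1: 8/19
  1 → 2: 8/18
  2 → 3: 8/13
  3 → 4: 8/10
  4 → 5: 8/19
  5 → 6: 8/10
  6 → 7: 8/16
  7 → 8: 8/8
  8 → 12: 8/20
  12 → 13: 8/16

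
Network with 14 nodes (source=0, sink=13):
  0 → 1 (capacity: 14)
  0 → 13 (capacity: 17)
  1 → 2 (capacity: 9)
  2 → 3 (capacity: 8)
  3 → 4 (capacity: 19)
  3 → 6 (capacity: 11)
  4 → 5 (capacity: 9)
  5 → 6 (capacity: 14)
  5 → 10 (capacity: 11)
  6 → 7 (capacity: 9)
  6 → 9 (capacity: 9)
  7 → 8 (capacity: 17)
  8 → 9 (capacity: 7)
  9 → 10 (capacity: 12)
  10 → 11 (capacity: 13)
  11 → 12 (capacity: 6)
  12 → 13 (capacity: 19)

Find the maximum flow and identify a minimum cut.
Max flow = 23, Min cut edges: (0,13), (11,12)

Maximum flow: 23
Minimum cut: (0,13), (11,12)
Partition: S = [0, 1, 2, 3, 4, 5, 6, 7, 8, 9, 10, 11], T = [12, 13]

Max-flow min-cut theorem verified: both equal 23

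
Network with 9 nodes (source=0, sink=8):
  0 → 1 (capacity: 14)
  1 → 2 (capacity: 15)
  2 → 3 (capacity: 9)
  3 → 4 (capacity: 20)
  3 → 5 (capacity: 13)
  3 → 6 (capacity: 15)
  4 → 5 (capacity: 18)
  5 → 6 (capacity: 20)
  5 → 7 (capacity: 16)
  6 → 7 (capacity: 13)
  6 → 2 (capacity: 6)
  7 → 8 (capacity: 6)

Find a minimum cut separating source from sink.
Min cut value = 6, edges: (7,8)

Min cut value: 6
Partition: S = [0, 1, 2, 3, 4, 5, 6, 7], T = [8]
Cut edges: (7,8)

By max-flow min-cut theorem, max flow = min cut = 6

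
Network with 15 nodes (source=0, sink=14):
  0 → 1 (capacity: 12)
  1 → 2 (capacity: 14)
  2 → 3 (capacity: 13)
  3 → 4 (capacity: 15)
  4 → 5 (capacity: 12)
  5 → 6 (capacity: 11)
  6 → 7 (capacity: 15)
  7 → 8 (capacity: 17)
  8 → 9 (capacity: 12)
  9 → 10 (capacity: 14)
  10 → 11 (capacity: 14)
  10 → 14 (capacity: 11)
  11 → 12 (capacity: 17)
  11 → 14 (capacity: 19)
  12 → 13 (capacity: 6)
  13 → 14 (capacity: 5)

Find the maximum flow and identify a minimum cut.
Max flow = 11, Min cut edges: (5,6)

Maximum flow: 11
Minimum cut: (5,6)
Partition: S = [0, 1, 2, 3, 4, 5], T = [6, 7, 8, 9, 10, 11, 12, 13, 14]

Max-flow min-cut theorem verified: both equal 11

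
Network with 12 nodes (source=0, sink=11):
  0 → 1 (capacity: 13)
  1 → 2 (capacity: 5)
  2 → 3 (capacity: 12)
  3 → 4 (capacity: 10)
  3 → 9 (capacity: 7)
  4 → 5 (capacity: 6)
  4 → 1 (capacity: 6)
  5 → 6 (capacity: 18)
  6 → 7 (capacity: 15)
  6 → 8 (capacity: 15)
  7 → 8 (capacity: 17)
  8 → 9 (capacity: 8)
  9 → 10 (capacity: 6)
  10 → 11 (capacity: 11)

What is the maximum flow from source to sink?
Maximum flow = 5

Max flow: 5

Flow assignment:
  0 → 1: 5/13
  1 → 2: 5/5
  2 → 3: 5/12
  3 → 9: 5/7
  9 → 10: 5/6
  10 → 11: 5/11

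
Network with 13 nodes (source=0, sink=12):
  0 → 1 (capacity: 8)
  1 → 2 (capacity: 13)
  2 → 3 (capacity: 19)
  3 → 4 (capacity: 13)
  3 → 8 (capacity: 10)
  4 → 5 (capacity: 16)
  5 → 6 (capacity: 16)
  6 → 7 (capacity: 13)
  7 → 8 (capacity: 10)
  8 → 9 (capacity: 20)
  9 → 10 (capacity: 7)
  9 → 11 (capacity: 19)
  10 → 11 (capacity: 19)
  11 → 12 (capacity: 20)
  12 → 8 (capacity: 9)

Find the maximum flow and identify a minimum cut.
Max flow = 8, Min cut edges: (0,1)

Maximum flow: 8
Minimum cut: (0,1)
Partition: S = [0], T = [1, 2, 3, 4, 5, 6, 7, 8, 9, 10, 11, 12]

Max-flow min-cut theorem verified: both equal 8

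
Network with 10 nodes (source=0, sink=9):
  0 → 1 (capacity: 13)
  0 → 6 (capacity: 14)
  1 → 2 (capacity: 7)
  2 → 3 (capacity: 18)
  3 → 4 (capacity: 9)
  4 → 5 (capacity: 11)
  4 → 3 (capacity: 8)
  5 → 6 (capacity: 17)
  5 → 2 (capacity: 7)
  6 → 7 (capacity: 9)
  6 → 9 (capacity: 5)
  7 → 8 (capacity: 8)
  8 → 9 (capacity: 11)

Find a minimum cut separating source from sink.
Min cut value = 13, edges: (6,9), (7,8)

Min cut value: 13
Partition: S = [0, 1, 2, 3, 4, 5, 6, 7], T = [8, 9]
Cut edges: (6,9), (7,8)

By max-flow min-cut theorem, max flow = min cut = 13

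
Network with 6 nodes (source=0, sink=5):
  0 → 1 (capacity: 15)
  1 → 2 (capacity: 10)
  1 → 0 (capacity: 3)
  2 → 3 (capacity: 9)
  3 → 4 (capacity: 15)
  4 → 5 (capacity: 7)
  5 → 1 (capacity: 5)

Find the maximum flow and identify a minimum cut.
Max flow = 7, Min cut edges: (4,5)

Maximum flow: 7
Minimum cut: (4,5)
Partition: S = [0, 1, 2, 3, 4], T = [5]

Max-flow min-cut theorem verified: both equal 7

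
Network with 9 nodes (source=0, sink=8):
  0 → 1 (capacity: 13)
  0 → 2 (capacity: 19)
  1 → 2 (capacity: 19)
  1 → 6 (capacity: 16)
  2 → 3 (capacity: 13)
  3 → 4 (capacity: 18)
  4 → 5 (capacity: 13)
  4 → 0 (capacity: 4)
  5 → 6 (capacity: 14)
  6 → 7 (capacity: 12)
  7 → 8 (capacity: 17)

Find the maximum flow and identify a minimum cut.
Max flow = 12, Min cut edges: (6,7)

Maximum flow: 12
Minimum cut: (6,7)
Partition: S = [0, 1, 2, 3, 4, 5, 6], T = [7, 8]

Max-flow min-cut theorem verified: both equal 12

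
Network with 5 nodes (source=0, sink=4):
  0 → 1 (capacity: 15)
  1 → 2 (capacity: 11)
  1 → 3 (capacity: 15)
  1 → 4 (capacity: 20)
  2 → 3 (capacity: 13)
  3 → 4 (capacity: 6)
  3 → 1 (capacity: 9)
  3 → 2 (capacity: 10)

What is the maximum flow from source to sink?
Maximum flow = 15

Max flow: 15

Flow assignment:
  0 → 1: 15/15
  1 → 4: 15/20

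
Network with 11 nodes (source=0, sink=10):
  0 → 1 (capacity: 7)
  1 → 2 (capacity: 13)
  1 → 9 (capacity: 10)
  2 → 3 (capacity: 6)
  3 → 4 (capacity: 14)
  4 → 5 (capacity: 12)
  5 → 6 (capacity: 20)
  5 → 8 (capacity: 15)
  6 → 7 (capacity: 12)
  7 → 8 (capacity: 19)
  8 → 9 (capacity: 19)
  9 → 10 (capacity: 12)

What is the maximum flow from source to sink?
Maximum flow = 7

Max flow: 7

Flow assignment:
  0 → 1: 7/7
  1 → 9: 7/10
  9 → 10: 7/12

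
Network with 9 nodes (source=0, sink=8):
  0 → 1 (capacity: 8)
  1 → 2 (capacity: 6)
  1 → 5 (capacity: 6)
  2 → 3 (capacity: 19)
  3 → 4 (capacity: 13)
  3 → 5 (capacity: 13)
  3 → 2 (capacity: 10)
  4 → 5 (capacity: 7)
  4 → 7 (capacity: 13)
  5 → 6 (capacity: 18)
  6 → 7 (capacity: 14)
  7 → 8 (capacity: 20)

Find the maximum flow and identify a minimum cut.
Max flow = 8, Min cut edges: (0,1)

Maximum flow: 8
Minimum cut: (0,1)
Partition: S = [0], T = [1, 2, 3, 4, 5, 6, 7, 8]

Max-flow min-cut theorem verified: both equal 8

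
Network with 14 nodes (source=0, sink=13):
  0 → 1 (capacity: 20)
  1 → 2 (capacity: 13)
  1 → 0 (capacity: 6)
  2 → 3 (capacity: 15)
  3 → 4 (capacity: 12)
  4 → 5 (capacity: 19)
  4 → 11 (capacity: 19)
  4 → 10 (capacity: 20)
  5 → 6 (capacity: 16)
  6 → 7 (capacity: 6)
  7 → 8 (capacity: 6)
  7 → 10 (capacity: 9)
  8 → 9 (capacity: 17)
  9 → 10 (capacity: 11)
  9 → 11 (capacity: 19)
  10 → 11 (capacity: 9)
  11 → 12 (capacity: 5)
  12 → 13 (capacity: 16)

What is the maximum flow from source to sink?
Maximum flow = 5

Max flow: 5

Flow assignment:
  0 → 1: 5/20
  1 → 2: 5/13
  2 → 3: 5/15
  3 → 4: 5/12
  4 → 11: 5/19
  11 → 12: 5/5
  12 → 13: 5/16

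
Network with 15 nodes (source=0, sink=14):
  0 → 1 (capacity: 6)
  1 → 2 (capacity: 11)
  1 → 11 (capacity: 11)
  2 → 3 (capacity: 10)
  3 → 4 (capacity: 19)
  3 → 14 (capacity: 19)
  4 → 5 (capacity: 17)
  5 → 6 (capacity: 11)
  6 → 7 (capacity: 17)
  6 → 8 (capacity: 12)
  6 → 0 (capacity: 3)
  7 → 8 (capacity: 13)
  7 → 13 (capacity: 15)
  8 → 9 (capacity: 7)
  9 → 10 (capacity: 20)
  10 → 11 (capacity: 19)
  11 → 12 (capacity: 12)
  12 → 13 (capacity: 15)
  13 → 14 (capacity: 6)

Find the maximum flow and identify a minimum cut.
Max flow = 6, Min cut edges: (0,1)

Maximum flow: 6
Minimum cut: (0,1)
Partition: S = [0], T = [1, 2, 3, 4, 5, 6, 7, 8, 9, 10, 11, 12, 13, 14]

Max-flow min-cut theorem verified: both equal 6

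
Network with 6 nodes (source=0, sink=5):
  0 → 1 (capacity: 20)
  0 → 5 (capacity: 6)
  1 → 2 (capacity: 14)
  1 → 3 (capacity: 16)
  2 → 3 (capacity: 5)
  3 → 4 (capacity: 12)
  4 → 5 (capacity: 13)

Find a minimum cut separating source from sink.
Min cut value = 18, edges: (0,5), (3,4)

Min cut value: 18
Partition: S = [0, 1, 2, 3], T = [4, 5]
Cut edges: (0,5), (3,4)

By max-flow min-cut theorem, max flow = min cut = 18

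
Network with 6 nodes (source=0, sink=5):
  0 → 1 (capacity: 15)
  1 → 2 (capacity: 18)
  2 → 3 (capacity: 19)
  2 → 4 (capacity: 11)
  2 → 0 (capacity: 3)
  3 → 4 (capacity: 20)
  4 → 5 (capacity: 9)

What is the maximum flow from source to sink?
Maximum flow = 9

Max flow: 9

Flow assignment:
  0 → 1: 12/15
  1 → 2: 12/18
  2 → 4: 9/11
  2 → 0: 3/3
  4 → 5: 9/9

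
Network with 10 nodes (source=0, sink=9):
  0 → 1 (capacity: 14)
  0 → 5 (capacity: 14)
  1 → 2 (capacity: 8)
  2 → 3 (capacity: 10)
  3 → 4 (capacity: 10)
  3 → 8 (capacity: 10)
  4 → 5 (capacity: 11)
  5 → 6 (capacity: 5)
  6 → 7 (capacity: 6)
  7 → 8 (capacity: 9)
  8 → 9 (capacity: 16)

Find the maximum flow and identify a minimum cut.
Max flow = 13, Min cut edges: (1,2), (5,6)

Maximum flow: 13
Minimum cut: (1,2), (5,6)
Partition: S = [0, 1, 4, 5], T = [2, 3, 6, 7, 8, 9]

Max-flow min-cut theorem verified: both equal 13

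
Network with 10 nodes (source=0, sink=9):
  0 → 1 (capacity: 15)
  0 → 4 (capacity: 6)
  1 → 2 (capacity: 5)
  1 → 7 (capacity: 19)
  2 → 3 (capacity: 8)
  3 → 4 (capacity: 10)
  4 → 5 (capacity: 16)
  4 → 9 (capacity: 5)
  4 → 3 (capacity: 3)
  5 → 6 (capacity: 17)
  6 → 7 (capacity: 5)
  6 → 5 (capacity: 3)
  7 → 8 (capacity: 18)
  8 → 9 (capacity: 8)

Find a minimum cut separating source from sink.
Min cut value = 13, edges: (4,9), (8,9)

Min cut value: 13
Partition: S = [0, 1, 2, 3, 4, 5, 6, 7, 8], T = [9]
Cut edges: (4,9), (8,9)

By max-flow min-cut theorem, max flow = min cut = 13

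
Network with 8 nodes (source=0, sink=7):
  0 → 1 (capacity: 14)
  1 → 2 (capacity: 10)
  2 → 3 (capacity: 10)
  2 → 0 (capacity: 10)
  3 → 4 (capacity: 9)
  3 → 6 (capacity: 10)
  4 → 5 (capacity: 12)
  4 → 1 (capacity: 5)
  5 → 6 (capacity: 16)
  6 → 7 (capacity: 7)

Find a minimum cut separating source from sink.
Min cut value = 7, edges: (6,7)

Min cut value: 7
Partition: S = [0, 1, 2, 3, 4, 5, 6], T = [7]
Cut edges: (6,7)

By max-flow min-cut theorem, max flow = min cut = 7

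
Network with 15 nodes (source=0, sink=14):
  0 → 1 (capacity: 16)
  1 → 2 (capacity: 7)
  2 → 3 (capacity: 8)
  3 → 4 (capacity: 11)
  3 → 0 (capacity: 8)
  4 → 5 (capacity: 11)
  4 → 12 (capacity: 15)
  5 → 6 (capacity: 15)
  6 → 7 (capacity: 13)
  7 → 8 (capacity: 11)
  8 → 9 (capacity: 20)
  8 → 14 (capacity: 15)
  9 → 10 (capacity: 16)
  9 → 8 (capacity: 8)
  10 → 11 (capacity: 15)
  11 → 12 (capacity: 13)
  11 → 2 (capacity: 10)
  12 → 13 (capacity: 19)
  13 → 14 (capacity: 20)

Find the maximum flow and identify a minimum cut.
Max flow = 7, Min cut edges: (1,2)

Maximum flow: 7
Minimum cut: (1,2)
Partition: S = [0, 1], T = [2, 3, 4, 5, 6, 7, 8, 9, 10, 11, 12, 13, 14]

Max-flow min-cut theorem verified: both equal 7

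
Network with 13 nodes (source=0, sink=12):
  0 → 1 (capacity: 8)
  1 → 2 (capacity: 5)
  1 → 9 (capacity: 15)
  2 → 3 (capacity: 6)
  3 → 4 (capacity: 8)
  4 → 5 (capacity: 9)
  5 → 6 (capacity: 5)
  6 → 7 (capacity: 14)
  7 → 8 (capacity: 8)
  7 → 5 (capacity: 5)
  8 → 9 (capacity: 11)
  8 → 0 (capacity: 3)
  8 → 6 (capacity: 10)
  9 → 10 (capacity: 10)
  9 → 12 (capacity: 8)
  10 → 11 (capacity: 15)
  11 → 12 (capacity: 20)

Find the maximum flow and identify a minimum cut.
Max flow = 8, Min cut edges: (0,1)

Maximum flow: 8
Minimum cut: (0,1)
Partition: S = [0], T = [1, 2, 3, 4, 5, 6, 7, 8, 9, 10, 11, 12]

Max-flow min-cut theorem verified: both equal 8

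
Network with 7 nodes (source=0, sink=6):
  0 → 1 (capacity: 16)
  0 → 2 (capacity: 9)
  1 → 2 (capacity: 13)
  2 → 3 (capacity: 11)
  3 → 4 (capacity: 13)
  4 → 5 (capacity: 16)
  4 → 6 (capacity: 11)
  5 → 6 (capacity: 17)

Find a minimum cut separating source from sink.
Min cut value = 11, edges: (2,3)

Min cut value: 11
Partition: S = [0, 1, 2], T = [3, 4, 5, 6]
Cut edges: (2,3)

By max-flow min-cut theorem, max flow = min cut = 11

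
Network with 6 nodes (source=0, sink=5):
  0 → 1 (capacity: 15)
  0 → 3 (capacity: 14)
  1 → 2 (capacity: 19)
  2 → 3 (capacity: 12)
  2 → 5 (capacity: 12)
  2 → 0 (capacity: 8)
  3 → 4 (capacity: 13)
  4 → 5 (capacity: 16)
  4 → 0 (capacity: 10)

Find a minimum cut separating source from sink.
Min cut value = 25, edges: (2,5), (3,4)

Min cut value: 25
Partition: S = [0, 1, 2, 3], T = [4, 5]
Cut edges: (2,5), (3,4)

By max-flow min-cut theorem, max flow = min cut = 25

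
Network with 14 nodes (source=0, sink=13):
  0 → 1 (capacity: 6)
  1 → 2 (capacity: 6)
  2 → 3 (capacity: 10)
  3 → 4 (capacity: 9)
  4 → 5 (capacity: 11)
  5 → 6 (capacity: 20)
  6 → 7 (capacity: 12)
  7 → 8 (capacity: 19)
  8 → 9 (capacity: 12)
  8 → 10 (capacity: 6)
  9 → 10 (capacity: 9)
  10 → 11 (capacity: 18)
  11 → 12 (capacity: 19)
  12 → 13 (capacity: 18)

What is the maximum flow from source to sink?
Maximum flow = 6

Max flow: 6

Flow assignment:
  0 → 1: 6/6
  1 → 2: 6/6
  2 → 3: 6/10
  3 → 4: 6/9
  4 → 5: 6/11
  5 → 6: 6/20
  6 → 7: 6/12
  7 → 8: 6/19
  8 → 10: 6/6
  10 → 11: 6/18
  11 → 12: 6/19
  12 → 13: 6/18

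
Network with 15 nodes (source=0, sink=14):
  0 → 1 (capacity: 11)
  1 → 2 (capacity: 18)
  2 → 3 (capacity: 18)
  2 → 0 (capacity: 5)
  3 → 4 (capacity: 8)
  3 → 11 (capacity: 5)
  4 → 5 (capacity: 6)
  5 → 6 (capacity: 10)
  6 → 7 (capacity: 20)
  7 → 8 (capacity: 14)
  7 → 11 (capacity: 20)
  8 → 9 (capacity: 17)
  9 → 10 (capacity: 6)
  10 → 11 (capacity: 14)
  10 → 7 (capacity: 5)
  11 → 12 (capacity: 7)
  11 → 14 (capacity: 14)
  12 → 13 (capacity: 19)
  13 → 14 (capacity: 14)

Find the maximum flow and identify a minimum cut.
Max flow = 11, Min cut edges: (3,11), (4,5)

Maximum flow: 11
Minimum cut: (3,11), (4,5)
Partition: S = [0, 1, 2, 3, 4], T = [5, 6, 7, 8, 9, 10, 11, 12, 13, 14]

Max-flow min-cut theorem verified: both equal 11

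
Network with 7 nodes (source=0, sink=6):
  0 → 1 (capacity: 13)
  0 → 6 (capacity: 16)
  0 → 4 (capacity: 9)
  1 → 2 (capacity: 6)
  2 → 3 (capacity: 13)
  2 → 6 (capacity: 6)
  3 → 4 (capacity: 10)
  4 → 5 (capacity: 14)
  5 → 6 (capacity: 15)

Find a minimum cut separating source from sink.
Min cut value = 31, edges: (0,6), (0,4), (1,2)

Min cut value: 31
Partition: S = [0, 1], T = [2, 3, 4, 5, 6]
Cut edges: (0,6), (0,4), (1,2)

By max-flow min-cut theorem, max flow = min cut = 31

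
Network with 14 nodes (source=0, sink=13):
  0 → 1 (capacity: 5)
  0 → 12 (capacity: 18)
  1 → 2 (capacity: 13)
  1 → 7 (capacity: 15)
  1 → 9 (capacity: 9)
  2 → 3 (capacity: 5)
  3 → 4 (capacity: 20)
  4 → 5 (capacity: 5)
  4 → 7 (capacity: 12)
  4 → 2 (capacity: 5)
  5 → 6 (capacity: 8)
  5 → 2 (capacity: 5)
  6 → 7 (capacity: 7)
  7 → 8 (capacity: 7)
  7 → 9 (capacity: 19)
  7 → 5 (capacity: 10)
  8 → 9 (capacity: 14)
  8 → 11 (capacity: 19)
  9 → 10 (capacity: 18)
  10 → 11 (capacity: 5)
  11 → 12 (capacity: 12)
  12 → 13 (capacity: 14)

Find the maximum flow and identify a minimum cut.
Max flow = 14, Min cut edges: (12,13)

Maximum flow: 14
Minimum cut: (12,13)
Partition: S = [0, 1, 2, 3, 4, 5, 6, 7, 8, 9, 10, 11, 12], T = [13]

Max-flow min-cut theorem verified: both equal 14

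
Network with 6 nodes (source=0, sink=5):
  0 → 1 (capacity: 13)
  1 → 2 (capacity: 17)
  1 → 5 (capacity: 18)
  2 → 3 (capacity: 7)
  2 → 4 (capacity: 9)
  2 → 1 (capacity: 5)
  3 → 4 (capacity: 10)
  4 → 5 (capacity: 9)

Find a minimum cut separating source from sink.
Min cut value = 13, edges: (0,1)

Min cut value: 13
Partition: S = [0], T = [1, 2, 3, 4, 5]
Cut edges: (0,1)

By max-flow min-cut theorem, max flow = min cut = 13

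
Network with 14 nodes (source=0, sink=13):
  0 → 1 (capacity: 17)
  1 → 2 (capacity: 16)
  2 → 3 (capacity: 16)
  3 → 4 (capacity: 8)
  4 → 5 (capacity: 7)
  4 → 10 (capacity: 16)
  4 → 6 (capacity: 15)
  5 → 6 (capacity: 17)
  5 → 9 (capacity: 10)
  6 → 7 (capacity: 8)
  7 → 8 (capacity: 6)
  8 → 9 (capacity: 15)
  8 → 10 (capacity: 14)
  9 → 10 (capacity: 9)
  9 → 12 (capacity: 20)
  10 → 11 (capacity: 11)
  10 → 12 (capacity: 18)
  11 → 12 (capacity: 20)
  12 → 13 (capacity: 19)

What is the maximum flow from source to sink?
Maximum flow = 8

Max flow: 8

Flow assignment:
  0 → 1: 8/17
  1 → 2: 8/16
  2 → 3: 8/16
  3 → 4: 8/8
  4 → 10: 8/16
  10 → 12: 8/18
  12 → 13: 8/19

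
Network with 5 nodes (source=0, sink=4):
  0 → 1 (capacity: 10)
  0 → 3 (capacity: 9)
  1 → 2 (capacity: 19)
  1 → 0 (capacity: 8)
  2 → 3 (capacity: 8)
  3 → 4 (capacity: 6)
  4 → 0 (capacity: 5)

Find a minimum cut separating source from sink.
Min cut value = 6, edges: (3,4)

Min cut value: 6
Partition: S = [0, 1, 2, 3], T = [4]
Cut edges: (3,4)

By max-flow min-cut theorem, max flow = min cut = 6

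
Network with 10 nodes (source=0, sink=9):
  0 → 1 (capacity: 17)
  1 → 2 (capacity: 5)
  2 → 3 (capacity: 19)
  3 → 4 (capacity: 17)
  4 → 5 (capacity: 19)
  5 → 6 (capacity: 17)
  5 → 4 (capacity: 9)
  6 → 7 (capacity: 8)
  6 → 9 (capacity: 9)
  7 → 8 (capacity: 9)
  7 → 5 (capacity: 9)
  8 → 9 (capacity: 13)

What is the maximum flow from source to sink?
Maximum flow = 5

Max flow: 5

Flow assignment:
  0 → 1: 5/17
  1 → 2: 5/5
  2 → 3: 5/19
  3 → 4: 5/17
  4 → 5: 5/19
  5 → 6: 5/17
  6 → 9: 5/9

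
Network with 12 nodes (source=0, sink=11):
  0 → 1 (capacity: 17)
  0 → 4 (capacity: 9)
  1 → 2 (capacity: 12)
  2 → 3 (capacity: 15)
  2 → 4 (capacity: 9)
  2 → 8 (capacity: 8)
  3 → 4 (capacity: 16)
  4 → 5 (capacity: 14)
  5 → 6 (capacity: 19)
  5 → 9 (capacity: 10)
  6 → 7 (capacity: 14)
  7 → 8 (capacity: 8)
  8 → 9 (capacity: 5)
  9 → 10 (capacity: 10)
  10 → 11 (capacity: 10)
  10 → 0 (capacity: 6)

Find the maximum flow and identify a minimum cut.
Max flow = 10, Min cut edges: (10,11)

Maximum flow: 10
Minimum cut: (10,11)
Partition: S = [0, 1, 2, 3, 4, 5, 6, 7, 8, 9, 10], T = [11]

Max-flow min-cut theorem verified: both equal 10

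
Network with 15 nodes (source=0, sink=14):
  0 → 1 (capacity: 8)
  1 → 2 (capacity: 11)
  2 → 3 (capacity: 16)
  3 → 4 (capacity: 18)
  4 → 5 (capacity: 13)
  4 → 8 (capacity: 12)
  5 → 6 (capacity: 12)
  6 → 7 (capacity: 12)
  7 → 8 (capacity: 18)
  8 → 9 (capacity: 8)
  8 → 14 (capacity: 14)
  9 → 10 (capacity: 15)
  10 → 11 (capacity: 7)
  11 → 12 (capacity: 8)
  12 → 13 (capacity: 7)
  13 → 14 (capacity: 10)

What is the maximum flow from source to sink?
Maximum flow = 8

Max flow: 8

Flow assignment:
  0 → 1: 8/8
  1 → 2: 8/11
  2 → 3: 8/16
  3 → 4: 8/18
  4 → 8: 8/12
  8 → 14: 8/14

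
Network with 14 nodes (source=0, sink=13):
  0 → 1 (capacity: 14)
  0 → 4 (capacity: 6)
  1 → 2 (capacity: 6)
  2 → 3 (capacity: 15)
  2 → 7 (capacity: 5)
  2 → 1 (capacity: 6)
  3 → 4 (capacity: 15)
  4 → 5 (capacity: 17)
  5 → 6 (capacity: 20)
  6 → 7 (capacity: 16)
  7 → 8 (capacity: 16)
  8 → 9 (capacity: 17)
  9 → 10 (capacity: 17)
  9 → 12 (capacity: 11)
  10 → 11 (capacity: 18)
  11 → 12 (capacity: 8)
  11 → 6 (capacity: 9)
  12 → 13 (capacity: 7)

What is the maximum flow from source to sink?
Maximum flow = 7

Max flow: 7

Flow assignment:
  0 → 1: 2/14
  0 → 4: 5/6
  1 → 2: 2/6
  2 → 3: 1/15
  2 → 7: 1/5
  3 → 4: 1/15
  4 → 5: 6/17
  5 → 6: 6/20
  6 → 7: 7/16
  7 → 8: 8/16
  8 → 9: 8/17
  9 → 10: 1/17
  9 → 12: 7/11
  10 → 11: 1/18
  11 → 6: 1/9
  12 → 13: 7/7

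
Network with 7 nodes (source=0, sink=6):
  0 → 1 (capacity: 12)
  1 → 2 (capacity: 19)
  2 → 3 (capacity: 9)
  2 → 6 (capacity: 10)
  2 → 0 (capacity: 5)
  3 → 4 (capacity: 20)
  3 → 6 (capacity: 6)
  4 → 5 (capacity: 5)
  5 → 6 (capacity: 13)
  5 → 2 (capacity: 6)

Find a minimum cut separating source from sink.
Min cut value = 12, edges: (0,1)

Min cut value: 12
Partition: S = [0], T = [1, 2, 3, 4, 5, 6]
Cut edges: (0,1)

By max-flow min-cut theorem, max flow = min cut = 12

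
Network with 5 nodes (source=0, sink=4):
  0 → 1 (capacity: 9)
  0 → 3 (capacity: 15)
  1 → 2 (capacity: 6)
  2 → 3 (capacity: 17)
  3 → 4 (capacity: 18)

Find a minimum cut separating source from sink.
Min cut value = 18, edges: (3,4)

Min cut value: 18
Partition: S = [0, 1, 2, 3], T = [4]
Cut edges: (3,4)

By max-flow min-cut theorem, max flow = min cut = 18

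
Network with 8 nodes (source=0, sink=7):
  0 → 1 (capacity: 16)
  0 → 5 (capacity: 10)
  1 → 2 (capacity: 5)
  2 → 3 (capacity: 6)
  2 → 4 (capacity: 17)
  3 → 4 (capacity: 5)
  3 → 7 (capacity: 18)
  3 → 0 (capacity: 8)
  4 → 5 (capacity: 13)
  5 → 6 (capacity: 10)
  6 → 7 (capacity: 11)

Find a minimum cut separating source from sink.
Min cut value = 15, edges: (1,2), (5,6)

Min cut value: 15
Partition: S = [0, 1, 4, 5], T = [2, 3, 6, 7]
Cut edges: (1,2), (5,6)

By max-flow min-cut theorem, max flow = min cut = 15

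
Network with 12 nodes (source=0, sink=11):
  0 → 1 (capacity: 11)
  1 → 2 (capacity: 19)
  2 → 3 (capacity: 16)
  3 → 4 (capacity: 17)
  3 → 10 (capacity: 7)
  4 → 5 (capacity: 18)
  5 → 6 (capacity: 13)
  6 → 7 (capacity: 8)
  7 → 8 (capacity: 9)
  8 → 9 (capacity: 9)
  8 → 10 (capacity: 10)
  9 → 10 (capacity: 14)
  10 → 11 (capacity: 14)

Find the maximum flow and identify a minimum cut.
Max flow = 11, Min cut edges: (0,1)

Maximum flow: 11
Minimum cut: (0,1)
Partition: S = [0], T = [1, 2, 3, 4, 5, 6, 7, 8, 9, 10, 11]

Max-flow min-cut theorem verified: both equal 11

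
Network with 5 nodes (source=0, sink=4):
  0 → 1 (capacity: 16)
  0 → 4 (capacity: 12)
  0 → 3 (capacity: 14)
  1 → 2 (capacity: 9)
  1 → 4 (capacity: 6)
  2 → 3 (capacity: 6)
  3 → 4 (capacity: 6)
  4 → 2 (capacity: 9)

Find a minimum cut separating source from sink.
Min cut value = 24, edges: (0,4), (1,4), (3,4)

Min cut value: 24
Partition: S = [0, 1, 2, 3], T = [4]
Cut edges: (0,4), (1,4), (3,4)

By max-flow min-cut theorem, max flow = min cut = 24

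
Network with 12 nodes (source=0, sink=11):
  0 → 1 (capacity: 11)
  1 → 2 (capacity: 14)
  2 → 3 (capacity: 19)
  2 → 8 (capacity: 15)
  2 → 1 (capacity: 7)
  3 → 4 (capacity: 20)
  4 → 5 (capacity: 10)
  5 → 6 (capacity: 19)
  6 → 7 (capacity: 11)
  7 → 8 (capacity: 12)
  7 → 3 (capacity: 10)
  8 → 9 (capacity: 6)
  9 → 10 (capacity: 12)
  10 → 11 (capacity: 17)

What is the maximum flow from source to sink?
Maximum flow = 6

Max flow: 6

Flow assignment:
  0 → 1: 6/11
  1 → 2: 6/14
  2 → 8: 6/15
  8 → 9: 6/6
  9 → 10: 6/12
  10 → 11: 6/17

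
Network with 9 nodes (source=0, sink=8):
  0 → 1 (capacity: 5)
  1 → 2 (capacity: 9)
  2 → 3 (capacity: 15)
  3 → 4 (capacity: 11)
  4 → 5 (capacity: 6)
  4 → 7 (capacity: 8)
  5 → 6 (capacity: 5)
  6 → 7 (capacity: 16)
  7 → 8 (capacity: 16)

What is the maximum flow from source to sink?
Maximum flow = 5

Max flow: 5

Flow assignment:
  0 → 1: 5/5
  1 → 2: 5/9
  2 → 3: 5/15
  3 → 4: 5/11
  4 → 7: 5/8
  7 → 8: 5/16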